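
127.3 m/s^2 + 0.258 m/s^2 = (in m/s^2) 127.6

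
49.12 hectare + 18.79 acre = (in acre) 140.2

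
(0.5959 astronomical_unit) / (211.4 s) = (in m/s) 4.217e+08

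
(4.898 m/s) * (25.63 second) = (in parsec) 4.068e-15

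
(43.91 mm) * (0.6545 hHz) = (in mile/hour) 6.429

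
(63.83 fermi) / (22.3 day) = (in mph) 7.411e-20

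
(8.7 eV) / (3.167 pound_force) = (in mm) 9.895e-17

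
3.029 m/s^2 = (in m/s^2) 3.029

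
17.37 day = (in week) 2.481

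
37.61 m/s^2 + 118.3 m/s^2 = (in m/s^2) 155.9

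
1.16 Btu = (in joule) 1224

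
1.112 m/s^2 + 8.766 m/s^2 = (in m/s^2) 9.878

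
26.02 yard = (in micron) 2.379e+07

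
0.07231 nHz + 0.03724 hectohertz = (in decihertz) 37.24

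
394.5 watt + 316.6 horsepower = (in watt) 2.365e+05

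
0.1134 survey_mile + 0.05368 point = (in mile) 0.1134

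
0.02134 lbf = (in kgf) 0.00968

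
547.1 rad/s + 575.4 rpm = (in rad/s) 607.4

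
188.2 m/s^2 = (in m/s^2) 188.2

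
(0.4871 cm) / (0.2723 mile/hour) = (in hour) 1.112e-05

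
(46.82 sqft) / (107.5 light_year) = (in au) 2.859e-29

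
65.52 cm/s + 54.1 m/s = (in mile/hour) 122.5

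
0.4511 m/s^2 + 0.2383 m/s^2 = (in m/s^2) 0.6894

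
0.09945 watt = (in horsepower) 0.0001334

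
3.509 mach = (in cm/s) 1.195e+05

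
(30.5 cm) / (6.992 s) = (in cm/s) 4.362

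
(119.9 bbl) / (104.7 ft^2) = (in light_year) 2.071e-16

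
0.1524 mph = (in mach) 0.0002001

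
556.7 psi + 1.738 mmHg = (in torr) 2.879e+04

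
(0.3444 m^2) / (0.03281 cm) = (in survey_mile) 0.6522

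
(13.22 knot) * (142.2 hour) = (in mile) 2163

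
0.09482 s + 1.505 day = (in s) 1.3e+05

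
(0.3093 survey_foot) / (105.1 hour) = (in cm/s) 2.492e-05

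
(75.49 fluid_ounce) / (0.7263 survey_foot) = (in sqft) 0.1086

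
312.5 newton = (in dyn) 3.125e+07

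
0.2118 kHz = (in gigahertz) 2.118e-07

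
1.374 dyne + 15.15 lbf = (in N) 67.39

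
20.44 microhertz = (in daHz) 2.044e-06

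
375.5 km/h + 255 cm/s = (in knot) 207.7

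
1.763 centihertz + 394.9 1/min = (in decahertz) 0.6599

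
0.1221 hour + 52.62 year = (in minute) 2.766e+07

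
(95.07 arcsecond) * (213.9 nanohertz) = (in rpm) 9.415e-10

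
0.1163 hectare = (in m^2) 1163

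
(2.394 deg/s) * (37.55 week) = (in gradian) 6.041e+07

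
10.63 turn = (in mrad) 6.679e+04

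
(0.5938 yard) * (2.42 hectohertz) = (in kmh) 473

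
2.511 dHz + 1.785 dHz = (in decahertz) 0.04296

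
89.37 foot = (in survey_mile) 0.01693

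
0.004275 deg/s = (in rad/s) 7.461e-05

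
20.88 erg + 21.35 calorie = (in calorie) 21.35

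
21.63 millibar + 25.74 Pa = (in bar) 0.02189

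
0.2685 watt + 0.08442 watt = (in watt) 0.3529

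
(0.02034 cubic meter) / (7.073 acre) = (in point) 0.002014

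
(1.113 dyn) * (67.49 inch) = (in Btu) 1.808e-08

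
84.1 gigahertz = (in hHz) 8.41e+08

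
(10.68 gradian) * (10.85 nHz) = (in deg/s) 1.043e-07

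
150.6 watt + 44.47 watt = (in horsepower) 0.2616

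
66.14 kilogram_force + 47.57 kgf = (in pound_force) 250.7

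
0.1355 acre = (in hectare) 0.05483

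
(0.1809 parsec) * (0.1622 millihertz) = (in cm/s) 9.054e+13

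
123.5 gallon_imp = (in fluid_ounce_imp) 1.976e+04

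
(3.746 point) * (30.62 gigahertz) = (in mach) 1.188e+05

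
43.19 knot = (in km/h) 79.99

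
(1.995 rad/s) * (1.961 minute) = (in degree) 1.345e+04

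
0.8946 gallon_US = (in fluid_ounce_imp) 119.2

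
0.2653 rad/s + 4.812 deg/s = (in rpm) 3.335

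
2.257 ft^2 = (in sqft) 2.257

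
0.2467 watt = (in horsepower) 0.0003308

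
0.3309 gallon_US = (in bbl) 0.007879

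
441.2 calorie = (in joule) 1846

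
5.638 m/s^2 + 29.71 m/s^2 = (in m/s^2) 35.35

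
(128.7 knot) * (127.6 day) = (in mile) 4.536e+05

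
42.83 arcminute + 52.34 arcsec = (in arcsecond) 2622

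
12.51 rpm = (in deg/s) 75.06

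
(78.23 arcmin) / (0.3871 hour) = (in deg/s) 0.0009356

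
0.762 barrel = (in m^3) 0.1211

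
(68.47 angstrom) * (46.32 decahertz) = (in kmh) 1.142e-05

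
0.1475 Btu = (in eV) 9.713e+20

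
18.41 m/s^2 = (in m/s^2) 18.41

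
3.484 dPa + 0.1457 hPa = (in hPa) 0.1492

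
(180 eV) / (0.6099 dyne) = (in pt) 1.34e-08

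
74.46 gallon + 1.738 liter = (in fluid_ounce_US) 9590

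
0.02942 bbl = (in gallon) 1.236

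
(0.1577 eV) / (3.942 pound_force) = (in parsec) 4.67e-38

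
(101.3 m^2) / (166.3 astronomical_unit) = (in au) 2.722e-23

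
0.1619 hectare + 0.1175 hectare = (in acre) 0.6904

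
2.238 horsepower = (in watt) 1669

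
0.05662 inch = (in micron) 1438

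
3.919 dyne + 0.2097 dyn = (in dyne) 4.129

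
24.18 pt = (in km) 8.53e-06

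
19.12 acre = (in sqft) 8.329e+05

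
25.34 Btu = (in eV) 1.669e+23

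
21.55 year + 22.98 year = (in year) 44.53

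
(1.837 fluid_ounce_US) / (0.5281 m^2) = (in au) 6.877e-16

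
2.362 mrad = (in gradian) 0.1504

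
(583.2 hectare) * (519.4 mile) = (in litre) 4.875e+15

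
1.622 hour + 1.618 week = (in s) 9.844e+05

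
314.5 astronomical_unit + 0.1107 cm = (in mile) 2.923e+10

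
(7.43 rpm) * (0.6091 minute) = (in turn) 4.526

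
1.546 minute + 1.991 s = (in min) 1.579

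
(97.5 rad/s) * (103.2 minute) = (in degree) 3.459e+07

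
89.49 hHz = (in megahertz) 0.008949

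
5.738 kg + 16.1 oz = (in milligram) 6.194e+06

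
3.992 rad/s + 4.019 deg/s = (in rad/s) 4.062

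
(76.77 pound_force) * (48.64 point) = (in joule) 5.86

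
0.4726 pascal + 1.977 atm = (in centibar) 200.3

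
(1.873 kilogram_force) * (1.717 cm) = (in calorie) 0.07538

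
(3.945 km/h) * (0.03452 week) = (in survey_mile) 14.22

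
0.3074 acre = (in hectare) 0.1244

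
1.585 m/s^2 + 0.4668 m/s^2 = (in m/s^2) 2.052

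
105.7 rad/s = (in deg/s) 6056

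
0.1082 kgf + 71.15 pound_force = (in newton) 317.6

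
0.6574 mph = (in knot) 0.5713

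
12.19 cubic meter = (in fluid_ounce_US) 4.122e+05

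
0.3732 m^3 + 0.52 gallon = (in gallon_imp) 82.53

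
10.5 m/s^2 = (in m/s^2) 10.5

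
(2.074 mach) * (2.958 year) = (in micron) 6.588e+16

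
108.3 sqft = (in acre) 0.002486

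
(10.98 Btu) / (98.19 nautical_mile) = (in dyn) 6370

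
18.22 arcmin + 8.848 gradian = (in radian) 0.1443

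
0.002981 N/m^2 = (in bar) 2.981e-08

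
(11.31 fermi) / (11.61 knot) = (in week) 3.131e-21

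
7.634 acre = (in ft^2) 3.325e+05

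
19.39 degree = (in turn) 0.05386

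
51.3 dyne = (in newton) 0.000513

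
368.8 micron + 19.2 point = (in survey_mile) 4.438e-06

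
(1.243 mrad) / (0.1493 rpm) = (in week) 1.315e-07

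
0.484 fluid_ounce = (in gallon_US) 0.003781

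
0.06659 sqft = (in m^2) 0.006186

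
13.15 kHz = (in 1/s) 1.315e+04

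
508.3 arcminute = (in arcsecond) 3.05e+04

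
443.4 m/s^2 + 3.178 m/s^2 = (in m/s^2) 446.6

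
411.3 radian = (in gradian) 2.618e+04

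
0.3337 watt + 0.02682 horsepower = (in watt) 20.33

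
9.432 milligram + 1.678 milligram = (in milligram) 11.11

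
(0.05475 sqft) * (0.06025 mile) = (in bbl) 3.102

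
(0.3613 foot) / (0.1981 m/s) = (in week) 9.192e-07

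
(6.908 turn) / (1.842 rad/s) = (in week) 3.896e-05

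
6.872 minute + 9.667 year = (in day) 3528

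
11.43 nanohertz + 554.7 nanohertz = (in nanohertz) 566.1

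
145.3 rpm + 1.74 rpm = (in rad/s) 15.4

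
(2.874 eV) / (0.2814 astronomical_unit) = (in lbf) 2.459e-30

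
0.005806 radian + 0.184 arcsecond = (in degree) 0.3327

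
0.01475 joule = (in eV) 9.206e+16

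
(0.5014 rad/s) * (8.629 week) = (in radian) 2.617e+06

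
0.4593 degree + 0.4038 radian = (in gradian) 26.22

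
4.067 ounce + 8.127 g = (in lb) 0.2721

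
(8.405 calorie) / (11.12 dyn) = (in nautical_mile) 170.8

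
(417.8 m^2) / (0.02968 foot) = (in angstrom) 4.618e+14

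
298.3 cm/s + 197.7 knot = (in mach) 0.3075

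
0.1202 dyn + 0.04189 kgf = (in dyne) 4.108e+04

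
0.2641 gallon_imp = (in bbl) 0.007552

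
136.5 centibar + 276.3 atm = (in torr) 2.11e+05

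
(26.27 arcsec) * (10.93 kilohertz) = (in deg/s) 79.76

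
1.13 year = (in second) 3.564e+07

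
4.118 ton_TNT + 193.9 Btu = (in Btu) 1.633e+07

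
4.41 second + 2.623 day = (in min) 3777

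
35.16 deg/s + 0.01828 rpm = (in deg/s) 35.27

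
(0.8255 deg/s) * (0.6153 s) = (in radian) 0.008865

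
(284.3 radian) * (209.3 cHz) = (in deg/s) 3.409e+04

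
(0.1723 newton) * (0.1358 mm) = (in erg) 234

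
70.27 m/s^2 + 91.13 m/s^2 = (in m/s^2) 161.4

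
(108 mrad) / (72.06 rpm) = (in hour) 3.976e-06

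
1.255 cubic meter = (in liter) 1255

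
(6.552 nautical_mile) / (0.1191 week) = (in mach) 0.0004947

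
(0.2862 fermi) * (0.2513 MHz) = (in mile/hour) 1.609e-10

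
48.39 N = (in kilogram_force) 4.934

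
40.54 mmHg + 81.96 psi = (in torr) 4279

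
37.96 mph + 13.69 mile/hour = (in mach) 0.06781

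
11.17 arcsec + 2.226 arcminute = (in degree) 0.0402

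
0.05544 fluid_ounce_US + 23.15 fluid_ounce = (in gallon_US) 0.1813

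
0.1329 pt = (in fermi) 4.688e+10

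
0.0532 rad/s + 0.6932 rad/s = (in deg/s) 42.77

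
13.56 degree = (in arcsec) 4.882e+04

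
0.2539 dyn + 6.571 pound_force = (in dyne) 2.923e+06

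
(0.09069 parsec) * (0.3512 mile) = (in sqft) 1.702e+19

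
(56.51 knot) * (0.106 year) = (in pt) 2.755e+11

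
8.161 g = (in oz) 0.2879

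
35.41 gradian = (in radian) 0.5562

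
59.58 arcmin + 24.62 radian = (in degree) 1412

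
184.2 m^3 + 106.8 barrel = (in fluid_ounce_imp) 7.081e+06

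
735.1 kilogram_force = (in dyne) 7.209e+08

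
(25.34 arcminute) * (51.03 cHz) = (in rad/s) 0.003761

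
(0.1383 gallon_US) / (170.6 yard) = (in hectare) 3.356e-10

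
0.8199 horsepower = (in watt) 611.4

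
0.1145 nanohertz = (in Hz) 1.145e-10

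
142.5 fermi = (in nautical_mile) 7.694e-17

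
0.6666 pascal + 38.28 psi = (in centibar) 263.9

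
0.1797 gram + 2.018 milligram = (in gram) 0.1817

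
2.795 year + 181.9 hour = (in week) 146.8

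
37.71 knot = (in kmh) 69.84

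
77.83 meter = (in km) 0.07783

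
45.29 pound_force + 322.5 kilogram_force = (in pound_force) 756.3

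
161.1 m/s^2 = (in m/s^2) 161.1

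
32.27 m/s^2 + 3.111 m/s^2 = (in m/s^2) 35.38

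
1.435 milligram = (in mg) 1.435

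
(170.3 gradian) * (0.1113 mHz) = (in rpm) 0.002843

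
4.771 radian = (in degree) 273.4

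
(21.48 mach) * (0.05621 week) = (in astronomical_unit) 0.001662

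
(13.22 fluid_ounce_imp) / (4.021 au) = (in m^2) 6.244e-16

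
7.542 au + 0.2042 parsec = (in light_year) 0.6661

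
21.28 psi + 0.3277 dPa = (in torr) 1100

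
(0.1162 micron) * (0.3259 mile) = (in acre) 1.506e-08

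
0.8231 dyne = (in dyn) 0.8231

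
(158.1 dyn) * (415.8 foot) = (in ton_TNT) 4.789e-11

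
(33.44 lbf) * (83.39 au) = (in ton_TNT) 4.435e+05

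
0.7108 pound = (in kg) 0.3224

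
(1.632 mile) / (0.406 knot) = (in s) 1.257e+04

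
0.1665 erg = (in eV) 1.039e+11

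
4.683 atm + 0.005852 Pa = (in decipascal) 4.745e+06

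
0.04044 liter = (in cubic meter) 4.044e-05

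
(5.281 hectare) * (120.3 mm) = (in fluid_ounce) 2.148e+08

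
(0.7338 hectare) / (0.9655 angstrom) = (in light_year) 0.008033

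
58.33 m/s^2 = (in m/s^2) 58.33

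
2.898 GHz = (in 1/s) 2.898e+09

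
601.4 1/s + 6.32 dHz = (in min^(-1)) 3.612e+04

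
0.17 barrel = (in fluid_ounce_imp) 951.2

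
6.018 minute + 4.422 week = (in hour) 743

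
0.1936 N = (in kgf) 0.01974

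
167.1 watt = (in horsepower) 0.2241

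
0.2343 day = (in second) 2.024e+04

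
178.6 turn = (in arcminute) 3.858e+06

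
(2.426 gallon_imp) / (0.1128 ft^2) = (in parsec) 3.411e-17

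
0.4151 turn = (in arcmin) 8966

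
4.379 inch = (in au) 7.435e-13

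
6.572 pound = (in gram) 2981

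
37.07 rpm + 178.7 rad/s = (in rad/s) 182.6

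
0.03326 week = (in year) 0.0006379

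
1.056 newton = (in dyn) 1.056e+05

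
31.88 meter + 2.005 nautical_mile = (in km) 3.745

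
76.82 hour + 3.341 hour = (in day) 3.34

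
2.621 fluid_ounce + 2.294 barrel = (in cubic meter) 0.3648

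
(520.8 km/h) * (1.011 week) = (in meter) 8.846e+07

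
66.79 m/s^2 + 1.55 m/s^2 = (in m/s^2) 68.34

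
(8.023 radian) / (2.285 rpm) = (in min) 0.5588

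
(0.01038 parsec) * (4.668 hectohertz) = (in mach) 4.391e+14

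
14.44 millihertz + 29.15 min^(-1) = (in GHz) 5.003e-10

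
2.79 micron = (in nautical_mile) 1.506e-09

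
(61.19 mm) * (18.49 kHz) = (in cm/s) 1.131e+05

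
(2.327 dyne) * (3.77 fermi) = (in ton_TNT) 2.097e-29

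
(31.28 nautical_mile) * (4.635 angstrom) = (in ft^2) 0.000289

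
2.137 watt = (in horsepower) 0.002866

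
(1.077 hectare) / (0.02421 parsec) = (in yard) 1.577e-11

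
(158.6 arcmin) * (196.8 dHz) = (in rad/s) 0.9079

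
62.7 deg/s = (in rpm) 10.45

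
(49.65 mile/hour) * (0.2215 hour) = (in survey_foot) 5.807e+04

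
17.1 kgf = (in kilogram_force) 17.1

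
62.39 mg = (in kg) 6.239e-05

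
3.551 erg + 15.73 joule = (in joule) 15.73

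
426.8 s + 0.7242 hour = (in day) 0.03511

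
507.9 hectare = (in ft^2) 5.467e+07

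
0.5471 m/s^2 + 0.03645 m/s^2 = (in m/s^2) 0.5836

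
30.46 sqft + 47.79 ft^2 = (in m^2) 7.27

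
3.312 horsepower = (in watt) 2470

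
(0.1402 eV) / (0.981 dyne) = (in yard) 2.504e-15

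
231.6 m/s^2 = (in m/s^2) 231.6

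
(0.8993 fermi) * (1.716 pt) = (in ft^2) 5.86e-18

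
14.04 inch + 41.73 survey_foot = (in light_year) 1.382e-15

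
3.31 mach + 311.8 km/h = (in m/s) 1214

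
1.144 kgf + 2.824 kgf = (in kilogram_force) 3.968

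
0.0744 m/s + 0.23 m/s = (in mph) 0.6809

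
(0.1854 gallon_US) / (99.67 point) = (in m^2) 0.01996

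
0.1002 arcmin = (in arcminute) 0.1002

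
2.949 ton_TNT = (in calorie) 2.949e+09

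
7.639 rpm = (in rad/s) 0.8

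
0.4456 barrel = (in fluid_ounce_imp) 2493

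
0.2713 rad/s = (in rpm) 2.591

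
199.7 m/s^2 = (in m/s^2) 199.7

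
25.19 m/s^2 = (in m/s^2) 25.19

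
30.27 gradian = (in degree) 27.24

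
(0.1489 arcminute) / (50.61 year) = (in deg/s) 1.555e-12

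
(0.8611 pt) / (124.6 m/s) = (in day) 2.822e-11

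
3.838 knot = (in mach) 0.005799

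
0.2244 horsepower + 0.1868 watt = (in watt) 167.5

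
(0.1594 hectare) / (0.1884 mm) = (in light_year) 8.943e-10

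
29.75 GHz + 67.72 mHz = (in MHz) 2.975e+04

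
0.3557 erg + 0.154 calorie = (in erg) 6.443e+06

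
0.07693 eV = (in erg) 1.233e-13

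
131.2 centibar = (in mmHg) 984.1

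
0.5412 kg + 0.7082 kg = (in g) 1249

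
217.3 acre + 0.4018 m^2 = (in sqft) 9.466e+06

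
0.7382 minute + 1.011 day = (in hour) 24.28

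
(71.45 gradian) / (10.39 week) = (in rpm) 1.706e-06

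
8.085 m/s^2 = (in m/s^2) 8.085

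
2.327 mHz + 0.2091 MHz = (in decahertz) 2.091e+04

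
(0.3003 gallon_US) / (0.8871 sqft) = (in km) 1.379e-05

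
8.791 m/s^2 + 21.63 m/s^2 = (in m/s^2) 30.42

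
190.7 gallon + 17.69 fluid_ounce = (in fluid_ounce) 2.443e+04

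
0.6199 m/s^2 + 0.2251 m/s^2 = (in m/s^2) 0.845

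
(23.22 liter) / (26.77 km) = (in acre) 2.143e-10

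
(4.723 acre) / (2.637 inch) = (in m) 2.854e+05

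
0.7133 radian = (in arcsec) 1.471e+05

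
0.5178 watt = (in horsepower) 0.0006944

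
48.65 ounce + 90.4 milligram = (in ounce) 48.65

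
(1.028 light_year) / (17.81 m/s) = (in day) 6.32e+09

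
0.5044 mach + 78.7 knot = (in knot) 412.6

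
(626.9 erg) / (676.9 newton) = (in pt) 0.0002625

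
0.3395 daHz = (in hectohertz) 0.03395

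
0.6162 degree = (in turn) 0.001712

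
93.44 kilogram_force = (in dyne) 9.163e+07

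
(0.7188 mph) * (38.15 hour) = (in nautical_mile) 23.83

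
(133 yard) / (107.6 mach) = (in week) 5.488e-09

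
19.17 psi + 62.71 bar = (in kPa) 6403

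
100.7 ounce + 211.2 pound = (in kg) 98.65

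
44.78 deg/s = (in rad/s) 0.7816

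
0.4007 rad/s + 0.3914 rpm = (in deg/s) 25.31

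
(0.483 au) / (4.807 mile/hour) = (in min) 5.604e+08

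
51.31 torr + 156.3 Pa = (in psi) 1.015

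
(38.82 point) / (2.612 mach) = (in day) 1.782e-10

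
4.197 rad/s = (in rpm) 40.08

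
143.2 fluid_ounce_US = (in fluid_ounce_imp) 149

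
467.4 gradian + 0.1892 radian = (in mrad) 7531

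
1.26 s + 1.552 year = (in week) 80.93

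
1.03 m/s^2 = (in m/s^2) 1.03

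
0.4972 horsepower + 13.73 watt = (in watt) 384.5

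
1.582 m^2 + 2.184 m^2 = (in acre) 0.0009306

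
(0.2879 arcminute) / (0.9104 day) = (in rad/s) 1.065e-09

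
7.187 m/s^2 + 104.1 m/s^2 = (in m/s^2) 111.3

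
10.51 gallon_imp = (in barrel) 0.3005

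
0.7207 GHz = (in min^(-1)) 4.324e+10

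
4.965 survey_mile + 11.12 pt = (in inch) 3.146e+05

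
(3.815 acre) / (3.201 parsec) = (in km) 1.563e-16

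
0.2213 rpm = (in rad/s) 0.02317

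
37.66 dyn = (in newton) 0.0003766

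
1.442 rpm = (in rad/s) 0.151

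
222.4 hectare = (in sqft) 2.394e+07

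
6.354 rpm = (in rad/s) 0.6654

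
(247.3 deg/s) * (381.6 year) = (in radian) 5.194e+10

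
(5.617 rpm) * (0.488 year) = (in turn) 1.441e+06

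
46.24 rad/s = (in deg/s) 2649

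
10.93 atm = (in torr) 8307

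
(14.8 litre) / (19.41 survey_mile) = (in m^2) 4.738e-07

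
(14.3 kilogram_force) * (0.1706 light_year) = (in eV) 1.413e+36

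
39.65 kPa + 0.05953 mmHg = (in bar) 0.3966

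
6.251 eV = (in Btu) 9.493e-22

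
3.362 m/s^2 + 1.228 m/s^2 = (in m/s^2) 4.59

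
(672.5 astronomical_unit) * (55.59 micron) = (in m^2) 5.593e+09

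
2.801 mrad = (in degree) 0.1605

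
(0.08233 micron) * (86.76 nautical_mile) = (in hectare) 1.323e-06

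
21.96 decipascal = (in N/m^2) 2.196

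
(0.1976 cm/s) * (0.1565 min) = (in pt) 52.6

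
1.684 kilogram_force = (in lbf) 3.713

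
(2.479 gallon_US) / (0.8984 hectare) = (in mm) 0.001045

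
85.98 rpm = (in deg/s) 515.9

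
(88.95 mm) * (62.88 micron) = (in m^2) 5.593e-06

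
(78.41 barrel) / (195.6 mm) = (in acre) 0.01575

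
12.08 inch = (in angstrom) 3.068e+09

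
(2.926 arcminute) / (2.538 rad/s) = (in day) 3.881e-09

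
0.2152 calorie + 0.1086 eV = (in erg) 9.004e+06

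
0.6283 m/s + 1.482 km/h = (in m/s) 1.04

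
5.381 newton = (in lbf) 1.21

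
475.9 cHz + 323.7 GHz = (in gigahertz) 323.7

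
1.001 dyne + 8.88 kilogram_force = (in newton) 87.08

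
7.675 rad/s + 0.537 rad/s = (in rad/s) 8.212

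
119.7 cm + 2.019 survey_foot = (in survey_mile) 0.001126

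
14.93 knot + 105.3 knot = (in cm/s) 6185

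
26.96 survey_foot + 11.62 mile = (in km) 18.71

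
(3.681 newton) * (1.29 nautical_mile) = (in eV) 5.489e+22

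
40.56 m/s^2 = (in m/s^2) 40.56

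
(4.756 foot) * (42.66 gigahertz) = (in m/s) 6.184e+10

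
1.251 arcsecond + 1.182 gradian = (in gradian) 1.182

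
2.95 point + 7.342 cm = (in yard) 0.08143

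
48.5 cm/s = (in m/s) 0.485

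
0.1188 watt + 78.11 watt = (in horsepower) 0.1049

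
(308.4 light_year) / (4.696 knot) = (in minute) 2.013e+16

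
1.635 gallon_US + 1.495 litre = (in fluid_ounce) 259.8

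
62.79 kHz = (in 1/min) 3.767e+06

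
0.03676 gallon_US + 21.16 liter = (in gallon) 5.627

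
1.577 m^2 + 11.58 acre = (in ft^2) 5.044e+05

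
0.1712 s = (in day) 1.981e-06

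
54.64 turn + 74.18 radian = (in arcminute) 1.435e+06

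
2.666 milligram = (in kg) 2.666e-06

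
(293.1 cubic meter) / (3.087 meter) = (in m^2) 94.95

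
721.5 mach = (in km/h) 8.844e+05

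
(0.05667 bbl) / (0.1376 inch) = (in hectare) 0.0002578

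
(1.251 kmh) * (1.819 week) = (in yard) 4.181e+05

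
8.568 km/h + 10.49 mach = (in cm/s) 3.574e+05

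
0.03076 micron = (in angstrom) 307.6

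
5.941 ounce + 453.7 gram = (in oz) 21.94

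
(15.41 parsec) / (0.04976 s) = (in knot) 1.858e+19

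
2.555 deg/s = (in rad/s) 0.04459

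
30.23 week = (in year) 0.5798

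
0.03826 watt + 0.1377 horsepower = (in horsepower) 0.1378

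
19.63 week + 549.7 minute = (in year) 0.3775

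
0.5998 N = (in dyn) 5.998e+04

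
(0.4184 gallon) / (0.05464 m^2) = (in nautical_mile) 1.565e-05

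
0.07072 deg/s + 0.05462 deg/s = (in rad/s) 0.002188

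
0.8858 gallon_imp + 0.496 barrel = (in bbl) 0.5213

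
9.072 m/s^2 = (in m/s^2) 9.072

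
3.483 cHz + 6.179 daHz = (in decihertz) 618.2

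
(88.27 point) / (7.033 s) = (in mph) 0.009904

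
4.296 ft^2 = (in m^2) 0.3991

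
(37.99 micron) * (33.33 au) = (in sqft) 2.039e+09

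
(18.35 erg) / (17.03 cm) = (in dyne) 1.078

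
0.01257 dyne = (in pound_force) 2.826e-08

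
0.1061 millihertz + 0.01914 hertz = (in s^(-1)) 0.01925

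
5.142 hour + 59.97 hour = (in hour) 65.11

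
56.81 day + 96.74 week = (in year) 2.011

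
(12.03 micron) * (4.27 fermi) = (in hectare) 5.137e-24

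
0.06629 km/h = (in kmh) 0.06629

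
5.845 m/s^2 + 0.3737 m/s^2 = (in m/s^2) 6.219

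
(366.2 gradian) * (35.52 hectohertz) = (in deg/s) 1.171e+06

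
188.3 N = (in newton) 188.3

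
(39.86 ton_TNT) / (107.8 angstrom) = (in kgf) 1.578e+18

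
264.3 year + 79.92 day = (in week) 1.379e+04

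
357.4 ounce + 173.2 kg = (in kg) 183.3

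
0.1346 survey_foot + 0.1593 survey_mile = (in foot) 841.2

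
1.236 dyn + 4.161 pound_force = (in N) 18.51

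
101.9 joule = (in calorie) 24.35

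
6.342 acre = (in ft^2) 2.763e+05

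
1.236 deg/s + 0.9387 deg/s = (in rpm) 0.3625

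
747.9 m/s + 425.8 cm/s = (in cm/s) 7.522e+04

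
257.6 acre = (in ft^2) 1.122e+07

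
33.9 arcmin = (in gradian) 0.6278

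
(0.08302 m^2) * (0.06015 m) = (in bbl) 0.03141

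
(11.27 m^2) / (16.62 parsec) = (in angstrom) 2.198e-07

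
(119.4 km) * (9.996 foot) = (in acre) 89.89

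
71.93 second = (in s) 71.93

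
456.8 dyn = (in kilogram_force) 0.0004658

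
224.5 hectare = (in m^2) 2.245e+06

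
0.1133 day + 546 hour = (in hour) 548.7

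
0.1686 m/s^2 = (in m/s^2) 0.1686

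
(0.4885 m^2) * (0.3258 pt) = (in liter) 0.05615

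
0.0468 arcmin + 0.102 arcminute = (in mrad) 0.04328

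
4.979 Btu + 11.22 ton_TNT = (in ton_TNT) 11.22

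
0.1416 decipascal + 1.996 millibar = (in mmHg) 1.497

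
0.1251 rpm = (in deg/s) 0.7506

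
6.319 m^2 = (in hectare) 0.0006319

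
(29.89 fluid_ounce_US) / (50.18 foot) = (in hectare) 5.779e-09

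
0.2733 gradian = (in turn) 0.0006833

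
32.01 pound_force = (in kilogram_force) 14.52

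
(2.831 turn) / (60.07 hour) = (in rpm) 0.0007855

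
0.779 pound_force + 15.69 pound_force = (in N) 73.26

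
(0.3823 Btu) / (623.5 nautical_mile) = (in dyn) 34.93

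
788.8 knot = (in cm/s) 4.058e+04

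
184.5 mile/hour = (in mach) 0.2422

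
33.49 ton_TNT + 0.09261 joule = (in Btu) 1.328e+08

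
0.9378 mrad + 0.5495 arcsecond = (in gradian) 0.05987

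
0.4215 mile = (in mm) 6.783e+05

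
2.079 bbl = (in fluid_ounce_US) 1.118e+04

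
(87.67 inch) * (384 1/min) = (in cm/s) 1425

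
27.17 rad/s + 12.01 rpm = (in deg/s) 1629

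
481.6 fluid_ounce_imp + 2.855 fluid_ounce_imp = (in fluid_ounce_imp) 484.5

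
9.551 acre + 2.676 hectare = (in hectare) 6.541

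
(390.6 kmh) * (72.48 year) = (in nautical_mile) 1.339e+08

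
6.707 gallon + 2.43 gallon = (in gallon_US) 9.137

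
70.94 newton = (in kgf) 7.234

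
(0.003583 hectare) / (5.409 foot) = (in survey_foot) 71.3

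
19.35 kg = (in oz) 682.6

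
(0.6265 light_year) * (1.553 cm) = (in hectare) 9.205e+09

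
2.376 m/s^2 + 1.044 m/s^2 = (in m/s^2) 3.42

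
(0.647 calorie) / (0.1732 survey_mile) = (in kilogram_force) 0.0009903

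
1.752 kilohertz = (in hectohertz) 17.52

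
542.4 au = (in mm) 8.114e+16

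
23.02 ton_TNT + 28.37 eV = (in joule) 9.632e+10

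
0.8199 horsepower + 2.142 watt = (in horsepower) 0.8228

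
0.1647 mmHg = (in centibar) 0.02196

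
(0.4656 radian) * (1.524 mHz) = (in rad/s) 0.0007096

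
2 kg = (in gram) 2000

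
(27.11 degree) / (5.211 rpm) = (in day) 1.004e-05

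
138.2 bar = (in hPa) 1.382e+05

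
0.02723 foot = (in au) 5.548e-14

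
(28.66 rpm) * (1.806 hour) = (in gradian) 1.242e+06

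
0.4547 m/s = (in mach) 0.001335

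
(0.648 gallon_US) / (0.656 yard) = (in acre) 1.01e-06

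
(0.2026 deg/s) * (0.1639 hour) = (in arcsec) 4.304e+05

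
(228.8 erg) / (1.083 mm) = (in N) 0.02113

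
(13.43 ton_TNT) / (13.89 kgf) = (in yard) 4.511e+08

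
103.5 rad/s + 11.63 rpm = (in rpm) 1000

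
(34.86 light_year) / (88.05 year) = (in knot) 2.309e+08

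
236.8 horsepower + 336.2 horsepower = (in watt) 4.273e+05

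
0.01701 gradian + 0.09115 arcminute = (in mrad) 0.2937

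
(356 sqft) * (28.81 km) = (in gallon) 2.517e+08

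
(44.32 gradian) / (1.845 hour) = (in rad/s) 0.0001048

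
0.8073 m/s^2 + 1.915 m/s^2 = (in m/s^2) 2.722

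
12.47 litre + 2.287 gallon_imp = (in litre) 22.87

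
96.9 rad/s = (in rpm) 925.3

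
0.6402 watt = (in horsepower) 0.0008585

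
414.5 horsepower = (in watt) 3.091e+05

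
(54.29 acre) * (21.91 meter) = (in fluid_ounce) 1.628e+11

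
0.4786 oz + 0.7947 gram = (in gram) 14.36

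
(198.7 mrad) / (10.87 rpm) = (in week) 2.886e-07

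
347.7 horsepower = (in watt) 2.593e+05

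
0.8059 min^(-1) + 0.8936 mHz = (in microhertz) 1.433e+04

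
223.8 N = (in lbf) 50.31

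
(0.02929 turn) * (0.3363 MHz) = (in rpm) 5.91e+05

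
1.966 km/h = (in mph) 1.222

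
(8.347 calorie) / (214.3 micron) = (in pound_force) 3.664e+04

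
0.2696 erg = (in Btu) 2.555e-11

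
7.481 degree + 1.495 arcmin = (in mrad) 131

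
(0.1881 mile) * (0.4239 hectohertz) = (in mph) 2.87e+04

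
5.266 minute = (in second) 316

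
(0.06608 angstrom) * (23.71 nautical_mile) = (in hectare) 2.902e-11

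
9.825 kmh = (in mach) 0.008015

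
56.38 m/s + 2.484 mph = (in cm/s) 5749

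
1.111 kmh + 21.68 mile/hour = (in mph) 22.37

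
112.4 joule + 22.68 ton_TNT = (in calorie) 2.268e+10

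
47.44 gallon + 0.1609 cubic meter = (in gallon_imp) 74.9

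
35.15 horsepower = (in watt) 2.621e+04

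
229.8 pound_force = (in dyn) 1.022e+08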